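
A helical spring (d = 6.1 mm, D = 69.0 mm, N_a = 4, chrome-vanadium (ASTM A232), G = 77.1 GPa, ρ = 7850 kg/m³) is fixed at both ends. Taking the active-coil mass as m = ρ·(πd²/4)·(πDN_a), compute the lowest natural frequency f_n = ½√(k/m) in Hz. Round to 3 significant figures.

k = Gd⁴/(8D³N_a) = (77.1×10³)(6.1⁴)/(8·69.0³·4) = 10.155 N/mm = 10155 N/m
Wire length L = πDN_a = π·69.0·4 = 867.08 mm
m = ρ·(πd²/4)·L = 7850 × 29.225×10⁻⁶ m² × 0.86708 m = 0.19892 kg
f_n = ½√(k/m) = 0.5·√(10155/0.19892) = 0.5·√(51050) = 112.97 Hz

113 Hz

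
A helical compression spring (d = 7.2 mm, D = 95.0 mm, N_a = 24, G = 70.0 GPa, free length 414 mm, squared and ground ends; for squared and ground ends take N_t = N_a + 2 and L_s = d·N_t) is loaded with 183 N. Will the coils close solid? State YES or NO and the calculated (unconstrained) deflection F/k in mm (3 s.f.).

k = Gd⁴/(8D³N_a) = (70.0×10³)(7.2⁴)/(8·95.0³·24) = 1.1428 N/mm
N_t = 26; L_s = 7.2·26 = 187.2 mm; δ_solid = L₀ − L_s = 414 − 187.2 = 226.8 mm
δ = F/k = 183/1.1428 = 160.14 mm
δ < δ_solid → spring does not go solid

NO, δ = 160 mm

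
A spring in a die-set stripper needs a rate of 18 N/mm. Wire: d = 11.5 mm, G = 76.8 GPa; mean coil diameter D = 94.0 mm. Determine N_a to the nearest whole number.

N_a = Gd⁴/(8D³k) = (76.8×10³ × 11.5⁴)/(8 × 94.0³ × 18)
    = 1.34324e+09 / 1.19604e+08 = 11.23 → 11 coils

11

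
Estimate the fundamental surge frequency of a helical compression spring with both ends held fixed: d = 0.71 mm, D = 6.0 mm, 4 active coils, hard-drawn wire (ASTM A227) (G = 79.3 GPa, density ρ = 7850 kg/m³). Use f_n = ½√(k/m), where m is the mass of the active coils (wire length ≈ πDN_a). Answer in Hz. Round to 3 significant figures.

1760 Hz

k = Gd⁴/(8D³N_a) = (79.3×10³)(0.71⁴)/(8·6.0³·4) = 2.9154 N/mm = 2915.4 N/m
Wire length L = πDN_a = π·6.0·4 = 75.398 mm
m = ρ·(πd²/4)·L = 7850 × 0.39592×10⁻⁶ m² × 0.075398 m = 0.00023434 kg
f_n = ½√(k/m) = 0.5·√(2915.4/0.00023434) = 0.5·√(1.2441e+07) = 1763.6 Hz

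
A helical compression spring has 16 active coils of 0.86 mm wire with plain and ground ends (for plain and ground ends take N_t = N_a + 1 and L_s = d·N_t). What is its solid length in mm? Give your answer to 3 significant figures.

plain and ground ends: N_t = N_a + 1 = 16 + 1 = 17
L_s = d·N_t = 0.86 × 17 = 14.62 mm

14.6 mm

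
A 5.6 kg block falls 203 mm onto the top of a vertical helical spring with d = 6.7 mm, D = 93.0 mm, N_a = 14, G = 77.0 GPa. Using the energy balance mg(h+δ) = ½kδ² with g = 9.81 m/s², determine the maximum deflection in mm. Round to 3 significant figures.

k = Gd⁴/(8D³N_a) = (77.0×10³)(6.7⁴)/(8·93.0³·14) = 1.7224 N/mm
W = mg = 5.6 × 9.81 = 54.936 N
½kδ² − Wδ − Wh = 0 → δ = (W + √(W² + 2kWh))/k
δ = (54.936 + √(3018 + 38415.5))/1.7224 = (54.936 + 203.55)/1.7224 = 150.08 mm

150 mm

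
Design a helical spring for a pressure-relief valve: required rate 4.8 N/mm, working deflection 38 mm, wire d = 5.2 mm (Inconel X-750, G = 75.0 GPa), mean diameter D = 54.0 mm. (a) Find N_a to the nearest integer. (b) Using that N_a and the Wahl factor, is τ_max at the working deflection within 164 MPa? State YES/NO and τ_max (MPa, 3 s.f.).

(a) 9 coils; (b) NO, τ_max = 205 MPa

N_a = Gd⁴/(8D³k) = (75.0×10³)(5.2⁴)/(8·54.0³·4.8) = 9.069 → N_a = 9
Actual rate k = Gd⁴/(8D³·9) = 4.8368 N/mm
Working load F = kδ = 4.8368·38 = 183.8 N
C = 54.0/5.2 = 10.3846; K_W = (4C−1)/(4C−4)+0.615/C = 1.1391
τ_max = K_W·8FD/(πd³) = 1.1391·179.75 = 204.76 MPa
τ_max > 164 MPa → exceeds allowable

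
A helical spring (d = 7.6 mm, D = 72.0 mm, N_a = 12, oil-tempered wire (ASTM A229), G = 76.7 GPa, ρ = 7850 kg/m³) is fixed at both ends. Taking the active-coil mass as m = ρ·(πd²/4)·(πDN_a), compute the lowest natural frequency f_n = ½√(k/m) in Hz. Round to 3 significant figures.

43.0 Hz

k = Gd⁴/(8D³N_a) = (76.7×10³)(7.6⁴)/(8·72.0³·12) = 7.1414 N/mm = 7141.4 N/m
Wire length L = πDN_a = π·72.0·12 = 2714.3 mm
m = ρ·(πd²/4)·L = 7850 × 45.365×10⁻⁶ m² × 2.7143 m = 0.96661 kg
f_n = ½√(k/m) = 0.5·√(7141.4/0.96661) = 0.5·√(7388.1) = 42.977 Hz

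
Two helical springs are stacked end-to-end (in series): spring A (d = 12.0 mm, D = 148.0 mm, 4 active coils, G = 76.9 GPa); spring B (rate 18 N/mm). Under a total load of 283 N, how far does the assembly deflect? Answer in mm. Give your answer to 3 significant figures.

34.1 mm

k_A = Gd⁴/(8D³N_a) = (76.9×10³)(12.0⁴)/(8·148.0³·4) = 15.371 N/mm
Series: 1/k_eq = 1/15.371 + 1/18 = 0.12061; k_eq = 8.2911 N/mm
δ = F/k_eq = 283/8.2911 = 34.133 mm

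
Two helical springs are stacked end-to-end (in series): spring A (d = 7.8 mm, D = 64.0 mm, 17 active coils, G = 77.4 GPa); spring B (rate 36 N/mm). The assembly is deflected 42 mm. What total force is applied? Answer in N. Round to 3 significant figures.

k_A = Gd⁴/(8D³N_a) = (77.4×10³)(7.8⁴)/(8·64.0³·17) = 8.036 N/mm
Series: 1/k_eq = 1/8.036 + 1/36 = 0.15222; k_eq = 6.5695 N/mm
F = k_eq·δ = 6.5695·42 = 275.92 N

276 N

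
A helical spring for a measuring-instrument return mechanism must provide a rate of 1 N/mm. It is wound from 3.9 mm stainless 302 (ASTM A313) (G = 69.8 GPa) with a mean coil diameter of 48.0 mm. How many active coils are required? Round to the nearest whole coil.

N_a = Gd⁴/(8D³k) = (69.8×10³ × 3.9⁴)/(8 × 48.0³ × 1)
    = 1.61478e+07 / 884736 = 18.25 → 18 coils

18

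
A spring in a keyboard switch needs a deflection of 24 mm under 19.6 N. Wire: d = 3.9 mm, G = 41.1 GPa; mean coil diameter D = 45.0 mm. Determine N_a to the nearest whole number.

Required rate k = F/δ = 19.6/24 = 0.81667 N/mm
N_a = Gd⁴/(8D³k) = (41.1×10³ × 3.9⁴)/(8 × 45.0³ × 0.81667)
    = 9.50824e+06 / 595350 = 15.97 → 16 coils

16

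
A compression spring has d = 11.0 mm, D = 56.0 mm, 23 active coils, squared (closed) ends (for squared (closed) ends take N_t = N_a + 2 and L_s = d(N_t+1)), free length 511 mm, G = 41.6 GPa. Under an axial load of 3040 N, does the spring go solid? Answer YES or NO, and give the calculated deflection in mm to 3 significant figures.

NO, δ = 161 mm

k = Gd⁴/(8D³N_a) = (41.6×10³)(11.0⁴)/(8·56.0³·23) = 18.849 N/mm
N_t = 25; L_s = 11.0·26 = 286 mm; δ_solid = L₀ − L_s = 511 − 286 = 225 mm
δ = F/k = 3040/18.849 = 161.28 mm
δ < δ_solid → spring does not go solid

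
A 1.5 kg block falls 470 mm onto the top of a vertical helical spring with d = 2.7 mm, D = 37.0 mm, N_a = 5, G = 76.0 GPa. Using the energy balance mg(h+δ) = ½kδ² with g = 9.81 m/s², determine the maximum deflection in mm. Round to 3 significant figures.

k = Gd⁴/(8D³N_a) = (76.0×10³)(2.7⁴)/(8·37.0³·5) = 1.9934 N/mm
W = mg = 1.5 × 9.81 = 14.715 N
½kδ² − Wδ − Wh = 0 → δ = (W + √(W² + 2kWh))/k
δ = (14.715 + √(216.53 + 27573.5))/1.9934 = (14.715 + 166.7)/1.9934 = 91.008 mm

91.0 mm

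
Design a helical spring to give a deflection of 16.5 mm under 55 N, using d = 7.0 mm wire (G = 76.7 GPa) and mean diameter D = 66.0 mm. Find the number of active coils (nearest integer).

Required rate k = F/δ = 55/16.5 = 3.3333 N/mm
N_a = Gd⁴/(8D³k) = (76.7×10³ × 7.0⁴)/(8 × 66.0³ × 3.3333)
    = 1.84157e+08 / 7.66656e+06 = 24.02 → 24 coils

24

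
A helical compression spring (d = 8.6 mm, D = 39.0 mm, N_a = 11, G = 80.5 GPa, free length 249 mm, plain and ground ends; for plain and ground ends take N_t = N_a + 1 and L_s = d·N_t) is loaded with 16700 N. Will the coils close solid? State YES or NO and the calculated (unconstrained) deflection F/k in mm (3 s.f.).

k = Gd⁴/(8D³N_a) = (80.5×10³)(8.6⁴)/(8·39.0³·11) = 84.355 N/mm
N_t = 12; L_s = 8.6·12 = 103.2 mm; δ_solid = L₀ − L_s = 249 − 103.2 = 145.8 mm
δ = F/k = 16700/84.355 = 197.97 mm
δ ≥ δ_solid → spring goes solid

YES, δ = 198 mm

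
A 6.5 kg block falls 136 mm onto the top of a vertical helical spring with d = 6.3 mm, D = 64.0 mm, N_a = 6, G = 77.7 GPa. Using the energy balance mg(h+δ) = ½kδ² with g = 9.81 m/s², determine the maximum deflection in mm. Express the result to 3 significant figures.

k = Gd⁴/(8D³N_a) = (77.7×10³)(6.3⁴)/(8·64.0³·6) = 9.7275 N/mm
W = mg = 6.5 × 9.81 = 63.765 N
½kδ² − Wδ − Wh = 0 → δ = (W + √(W² + 2kWh))/k
δ = (63.765 + √(4066 + 168715))/9.7275 = (63.765 + 415.67)/9.7275 = 49.286 mm

49.3 mm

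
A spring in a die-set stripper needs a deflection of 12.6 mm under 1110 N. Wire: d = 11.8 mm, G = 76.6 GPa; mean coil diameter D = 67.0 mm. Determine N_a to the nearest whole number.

Required rate k = F/δ = 1110/12.6 = 88.095 N/mm
N_a = Gd⁴/(8D³k) = (76.6×10³ × 11.8⁴)/(8 × 67.0³ × 88.095)
    = 1.4851e+09 / 2.11966e+08 = 7.006 → 7 coils

7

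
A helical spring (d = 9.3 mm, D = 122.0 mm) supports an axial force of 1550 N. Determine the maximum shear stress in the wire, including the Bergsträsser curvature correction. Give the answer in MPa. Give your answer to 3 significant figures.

Spring index C = D/d = 122.0/9.3 = 13.1183
K_B = (4C+2)/(4C−3) = 54.473/49.473 = 1.1011
τ₀ = 8FD/(πd³) = 8·1550·122.0/(π·9.3³) = 1.5128e+06/2527 = 598.66 MPa
τ_max = K·τ₀ = 1.1011 × 598.66 = 659.17 MPa

659 MPa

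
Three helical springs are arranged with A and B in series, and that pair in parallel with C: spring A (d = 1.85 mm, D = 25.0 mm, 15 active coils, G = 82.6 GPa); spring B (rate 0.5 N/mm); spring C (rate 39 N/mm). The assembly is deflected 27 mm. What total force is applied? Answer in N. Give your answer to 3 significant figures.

1060 N

k_A = Gd⁴/(8D³N_a) = (82.6×10³)(1.85⁴)/(8·25.0³·15) = 0.51602 N/mm
Springs A,B series: k_AB = 1/(1/0.51602+1/0.5) = 0.25394 N/mm; parallel with C: k_eq = 0.25394+39 = 39.254 N/mm
F = k_eq·δ = 39.254·27 = 1059.9 N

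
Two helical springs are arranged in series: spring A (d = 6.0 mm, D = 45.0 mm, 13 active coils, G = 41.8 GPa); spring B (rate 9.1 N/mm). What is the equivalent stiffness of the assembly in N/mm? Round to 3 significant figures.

k_A = Gd⁴/(8D³N_a) = (41.8×10³)(6.0⁴)/(8·45.0³·13) = 5.7162 N/mm
Series: 1/k_eq = 1/5.7162 + 1/9.1 = 0.28483; k_eq = 3.5109 N/mm

3.51 N/mm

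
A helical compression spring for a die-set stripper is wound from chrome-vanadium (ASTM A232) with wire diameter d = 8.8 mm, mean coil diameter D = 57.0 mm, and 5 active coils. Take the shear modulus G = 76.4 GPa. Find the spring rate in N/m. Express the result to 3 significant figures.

k = Gd⁴/(8D³N_a) = (76.4×10³ × 8.8⁴) / (8 × 57.0³ × 5)
  = 4.58167e+08 / 7.40772e+06 = 61.85 N/mm = 61850 N/m

61800 N/m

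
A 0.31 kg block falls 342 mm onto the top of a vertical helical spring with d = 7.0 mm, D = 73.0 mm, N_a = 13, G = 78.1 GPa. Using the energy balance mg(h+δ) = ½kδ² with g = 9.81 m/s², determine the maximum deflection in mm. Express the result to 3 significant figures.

21.9 mm

k = Gd⁴/(8D³N_a) = (78.1×10³)(7.0⁴)/(8·73.0³·13) = 4.6349 N/mm
W = mg = 0.31 × 9.81 = 3.0411 N
½kδ² − Wδ − Wh = 0 → δ = (W + √(W² + 2kWh))/k
δ = (3.0411 + √(9.2483 + 9641.13))/4.6349 = (3.0411 + 98.236)/4.6349 = 21.851 mm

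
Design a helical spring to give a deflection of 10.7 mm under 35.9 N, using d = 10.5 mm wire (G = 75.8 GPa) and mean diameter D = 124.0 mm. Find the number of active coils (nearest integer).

Required rate k = F/δ = 35.9/10.7 = 3.3551 N/mm
N_a = Gd⁴/(8D³k) = (75.8×10³ × 10.5⁴)/(8 × 124.0³ × 3.3551)
    = 9.21354e+08 / 5.11759e+07 = 18 → 18 coils

18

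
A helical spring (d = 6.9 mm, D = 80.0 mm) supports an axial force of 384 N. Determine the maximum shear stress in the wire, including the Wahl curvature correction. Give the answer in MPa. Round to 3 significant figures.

Spring index C = D/d = 80.0/6.9 = 11.5942
K_W = (4C−1)/(4C−4) + 0.615/C = 45.377/42.377 + 0.0530 = 1.1238
τ₀ = 8FD/(πd³) = 8·384·80.0/(π·6.9³) = 245760/1032 = 238.13 MPa
τ_max = K·τ₀ = 1.1238 × 238.13 = 267.62 MPa

268 MPa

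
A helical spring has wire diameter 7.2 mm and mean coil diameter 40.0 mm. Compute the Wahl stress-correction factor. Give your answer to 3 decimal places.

1.275

C = D/d = 40.0/7.2 = 5.5556
K_W = (4C−1)/(4C−4) + 0.615/C = 21.222/18.222 + 0.1107 = 1.2753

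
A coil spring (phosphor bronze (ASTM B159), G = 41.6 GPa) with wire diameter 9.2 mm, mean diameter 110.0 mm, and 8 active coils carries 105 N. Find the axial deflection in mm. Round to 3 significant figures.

30.0 mm

k = Gd⁴/(8D³N_a) = (41.6×10³)(9.2⁴)/(8·110.0³·8) = 3.4985 N/mm
δ = F/k = 105 / 3.4985 = 30.013 mm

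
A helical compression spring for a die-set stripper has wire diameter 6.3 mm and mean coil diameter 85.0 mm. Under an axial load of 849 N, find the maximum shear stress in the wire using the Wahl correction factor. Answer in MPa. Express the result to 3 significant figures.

Spring index C = D/d = 85.0/6.3 = 13.4921
K_W = (4C−1)/(4C−4) + 0.615/C = 52.968/49.968 + 0.0456 = 1.1056
τ₀ = 8FD/(πd³) = 8·849·85.0/(π·6.3³) = 577320/785.55 = 734.93 MPa
τ_max = K·τ₀ = 1.1056 × 734.93 = 812.55 MPa

813 MPa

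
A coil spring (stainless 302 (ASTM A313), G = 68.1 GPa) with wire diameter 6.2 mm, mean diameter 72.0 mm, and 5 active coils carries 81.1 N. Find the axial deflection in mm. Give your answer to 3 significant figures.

k = Gd⁴/(8D³N_a) = (68.1×10³)(6.2⁴)/(8·72.0³·5) = 6.7399 N/mm
δ = F/k = 81.1 / 6.7399 = 12.033 mm

12.0 mm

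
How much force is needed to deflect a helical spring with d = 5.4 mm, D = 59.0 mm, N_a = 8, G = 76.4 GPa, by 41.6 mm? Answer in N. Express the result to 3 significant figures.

206 N

k = Gd⁴/(8D³N_a) = (76.4×10³)(5.4⁴)/(8·59.0³·8) = 4.9423 N/mm
F = k·δ = 4.9423 × 41.6 = 205.6 N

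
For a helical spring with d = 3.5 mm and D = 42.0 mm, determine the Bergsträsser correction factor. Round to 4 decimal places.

1.1111

C = D/d = 42.0/3.5 = 12.0000
K_B = (4C+2)/(4C−3) = 50.000/45.000 = 1.1111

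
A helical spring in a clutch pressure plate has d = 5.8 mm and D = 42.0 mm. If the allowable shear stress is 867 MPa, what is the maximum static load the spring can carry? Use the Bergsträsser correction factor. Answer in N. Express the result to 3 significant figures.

1330 N

C = D/d = 42.0/5.8 = 7.2414
K_B = (4C+2)/(4C−3) = 30.966/25.966 = 1.1926
τ_max = K·8FD/(πd³) → F_max = τ_allow·πd³/(8DK)
F_max = 867·π·5.8³/(8·42.0·1.1926) = 5.3144e+05/400.7 = 1326.3 N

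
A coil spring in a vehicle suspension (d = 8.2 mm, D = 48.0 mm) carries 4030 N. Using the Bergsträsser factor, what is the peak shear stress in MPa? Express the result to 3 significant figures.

1110 MPa

Spring index C = D/d = 48.0/8.2 = 5.8537
K_B = (4C+2)/(4C−3) = 25.415/20.415 = 1.2449
τ₀ = 8FD/(πd³) = 8·4030·48.0/(π·8.2³) = 1.54752e+06/1732.2 = 893.4 MPa
τ_max = K·τ₀ = 1.2449 × 893.4 = 1112.2 MPa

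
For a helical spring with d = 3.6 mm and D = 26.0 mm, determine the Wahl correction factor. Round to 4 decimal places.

C = D/d = 26.0/3.6 = 7.2222
K_W = (4C−1)/(4C−4) + 0.615/C = 27.889/24.889 + 0.0852 = 1.2057

1.2057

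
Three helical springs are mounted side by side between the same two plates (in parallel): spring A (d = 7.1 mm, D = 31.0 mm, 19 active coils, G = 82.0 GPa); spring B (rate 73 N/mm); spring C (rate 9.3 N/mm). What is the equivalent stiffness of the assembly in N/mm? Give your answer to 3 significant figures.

k_A = Gd⁴/(8D³N_a) = (82.0×10³)(7.1⁴)/(8·31.0³·19) = 46.017 N/mm
Parallel: k_eq = 46.017 + 73 + 9.3 = 128.32 N/mm

128 N/mm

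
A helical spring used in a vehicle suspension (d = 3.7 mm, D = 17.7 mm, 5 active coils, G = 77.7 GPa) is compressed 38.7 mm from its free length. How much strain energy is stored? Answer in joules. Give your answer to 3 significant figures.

k = Gd⁴/(8D³N_a) = (77.7×10³)(3.7⁴)/(8·17.7³·5) = 65.652 N/mm
U = ½kδ² = 0.5 × 65.652 × 38.7² = 49163 N·mm = 49.163 J

49.2 J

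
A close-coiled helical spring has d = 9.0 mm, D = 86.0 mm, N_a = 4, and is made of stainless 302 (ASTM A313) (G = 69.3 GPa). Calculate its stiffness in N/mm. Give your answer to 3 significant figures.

22.3 N/mm

k = Gd⁴/(8D³N_a) = (69.3×10³ × 9.0⁴) / (8 × 86.0³ × 4)
  = 4.54677e+08 / 2.03538e+07 = 22.339 N/mm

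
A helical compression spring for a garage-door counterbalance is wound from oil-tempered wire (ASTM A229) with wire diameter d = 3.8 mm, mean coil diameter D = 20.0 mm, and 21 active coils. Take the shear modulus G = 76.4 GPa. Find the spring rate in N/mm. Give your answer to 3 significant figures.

11.9 N/mm

k = Gd⁴/(8D³N_a) = (76.4×10³ × 3.8⁴) / (8 × 20.0³ × 21)
  = 1.59304e+07 / 1.344e+06 = 11.853 N/mm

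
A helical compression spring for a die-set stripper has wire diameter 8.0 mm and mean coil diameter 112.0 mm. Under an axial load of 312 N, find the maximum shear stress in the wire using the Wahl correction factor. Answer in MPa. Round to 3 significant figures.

191 MPa

Spring index C = D/d = 112.0/8.0 = 14.0000
K_W = (4C−1)/(4C−4) + 0.615/C = 55.000/52.000 + 0.0439 = 1.1016
τ₀ = 8FD/(πd³) = 8·312·112.0/(π·8.0³) = 279552/1608.5 = 173.8 MPa
τ_max = K·τ₀ = 1.1016 × 173.8 = 191.46 MPa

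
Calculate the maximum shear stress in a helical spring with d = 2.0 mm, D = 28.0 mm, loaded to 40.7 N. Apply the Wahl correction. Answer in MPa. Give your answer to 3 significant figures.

400 MPa

Spring index C = D/d = 28.0/2.0 = 14.0000
K_W = (4C−1)/(4C−4) + 0.615/C = 55.000/52.000 + 0.0439 = 1.1016
τ₀ = 8FD/(πd³) = 8·40.7·28.0/(π·2.0³) = 9116.8/25.133 = 362.75 MPa
τ_max = K·τ₀ = 1.1016 × 362.75 = 399.61 MPa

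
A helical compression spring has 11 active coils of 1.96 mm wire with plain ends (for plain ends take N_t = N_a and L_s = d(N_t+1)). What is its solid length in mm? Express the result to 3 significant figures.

plain ends: N_t = N_a = 11
L_s = d·(N_t+1) = 1.96 × 12 = 23.52 mm

23.5 mm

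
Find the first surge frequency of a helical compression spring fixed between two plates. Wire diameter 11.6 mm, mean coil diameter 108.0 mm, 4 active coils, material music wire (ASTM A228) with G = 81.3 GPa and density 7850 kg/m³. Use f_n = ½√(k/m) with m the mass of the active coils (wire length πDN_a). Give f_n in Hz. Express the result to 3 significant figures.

90.0 Hz

k = Gd⁴/(8D³N_a) = (81.3×10³)(11.6⁴)/(8·108.0³·4) = 36.518 N/mm = 36518 N/m
Wire length L = πDN_a = π·108.0·4 = 1357.2 mm
m = ρ·(πd²/4)·L = 7850 × 105.68×10⁻⁶ m² × 1.3572 m = 1.1259 kg
f_n = ½√(k/m) = 0.5·√(36518/1.1259) = 0.5·√(32433) = 90.046 Hz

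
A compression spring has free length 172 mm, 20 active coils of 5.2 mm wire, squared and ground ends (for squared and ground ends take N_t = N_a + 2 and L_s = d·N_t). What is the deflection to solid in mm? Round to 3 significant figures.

N_t = 22; L_s = 5.2·22 = 114.4 mm
δ_solid = L₀ − L_s = 172 − 114.4 = 57.6 mm

57.6 mm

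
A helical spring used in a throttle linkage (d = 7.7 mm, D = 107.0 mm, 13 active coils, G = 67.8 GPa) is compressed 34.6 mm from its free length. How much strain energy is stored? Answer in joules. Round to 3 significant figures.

1.12 J

k = Gd⁴/(8D³N_a) = (67.8×10³)(7.7⁴)/(8·107.0³·13) = 1.8707 N/mm
U = ½kδ² = 0.5 × 1.8707 × 34.6² = 1119.8 N·mm = 1.1198 J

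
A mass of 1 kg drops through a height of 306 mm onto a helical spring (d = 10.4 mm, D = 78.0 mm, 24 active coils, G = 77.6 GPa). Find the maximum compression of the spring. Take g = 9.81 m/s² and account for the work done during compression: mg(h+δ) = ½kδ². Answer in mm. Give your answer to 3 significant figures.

k = Gd⁴/(8D³N_a) = (77.6×10³)(10.4⁴)/(8·78.0³·24) = 9.9635 N/mm
W = mg = 1 × 9.81 = 9.81 N
½kδ² − Wδ − Wh = 0 → δ = (W + √(W² + 2kWh))/k
δ = (9.81 + √(96.236 + 59817.8))/9.9635 = (9.81 + 244.77)/9.9635 = 25.552 mm

25.6 mm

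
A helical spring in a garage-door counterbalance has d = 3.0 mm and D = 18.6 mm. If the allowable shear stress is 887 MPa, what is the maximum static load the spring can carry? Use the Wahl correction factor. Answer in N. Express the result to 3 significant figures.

407 N

C = D/d = 18.6/3.0 = 6.2000
K_W = (4C−1)/(4C−4) + 0.615/C = 23.800/20.800 + 0.0992 = 1.2434
τ_max = K·8FD/(πd³) → F_max = τ_allow·πd³/(8DK)
F_max = 887·π·3.0³/(8·18.6·1.2434) = 75238/185.02 = 406.64 N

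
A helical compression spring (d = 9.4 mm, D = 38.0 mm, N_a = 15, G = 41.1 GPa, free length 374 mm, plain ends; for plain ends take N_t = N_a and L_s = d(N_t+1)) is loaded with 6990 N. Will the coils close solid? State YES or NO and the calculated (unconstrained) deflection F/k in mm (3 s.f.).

NO, δ = 143 mm

k = Gd⁴/(8D³N_a) = (41.1×10³)(9.4⁴)/(8·38.0³·15) = 48.733 N/mm
N_t = 15; L_s = 9.4·16 = 150.4 mm; δ_solid = L₀ − L_s = 374 − 150.4 = 223.6 mm
δ = F/k = 6990/48.733 = 143.44 mm
δ < δ_solid → spring does not go solid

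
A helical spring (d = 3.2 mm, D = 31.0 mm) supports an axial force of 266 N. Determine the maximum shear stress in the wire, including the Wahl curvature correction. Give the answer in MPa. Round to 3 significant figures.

737 MPa

Spring index C = D/d = 31.0/3.2 = 9.6875
K_W = (4C−1)/(4C−4) + 0.615/C = 37.750/34.750 + 0.0635 = 1.1498
τ₀ = 8FD/(πd³) = 8·266·31.0/(π·3.2³) = 65968/102.94 = 640.82 MPa
τ_max = K·τ₀ = 1.1498 × 640.82 = 736.82 MPa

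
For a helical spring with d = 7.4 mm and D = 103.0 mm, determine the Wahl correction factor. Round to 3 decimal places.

1.102

C = D/d = 103.0/7.4 = 13.9189
K_W = (4C−1)/(4C−4) + 0.615/C = 54.676/51.676 + 0.0442 = 1.1022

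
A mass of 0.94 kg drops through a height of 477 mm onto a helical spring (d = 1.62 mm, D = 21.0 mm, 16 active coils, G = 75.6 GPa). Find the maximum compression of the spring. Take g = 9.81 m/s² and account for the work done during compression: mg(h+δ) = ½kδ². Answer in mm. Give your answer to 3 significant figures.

k = Gd⁴/(8D³N_a) = (75.6×10³)(1.62⁴)/(8·21.0³·16) = 0.43925 N/mm
W = mg = 0.94 × 9.81 = 9.2214 N
½kδ² − Wδ − Wh = 0 → δ = (W + √(W² + 2kWh))/k
δ = (9.2214 + √(85.034 + 3864.2))/0.43925 = (9.2214 + 62.843)/0.43925 = 164.06 mm

164 mm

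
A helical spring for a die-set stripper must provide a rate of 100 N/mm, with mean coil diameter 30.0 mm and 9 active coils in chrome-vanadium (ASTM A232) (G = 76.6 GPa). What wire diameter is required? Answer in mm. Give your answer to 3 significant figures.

d = (8D³N_a·k / G)^(1/4) = (8·30.0³·9·100 / (76.6×10³))^0.25
  = (2537.9)^0.25 = 7.0977 mm

7.10 mm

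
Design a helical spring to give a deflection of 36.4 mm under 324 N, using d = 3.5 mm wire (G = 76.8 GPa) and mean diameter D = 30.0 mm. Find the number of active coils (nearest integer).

6

Required rate k = F/δ = 324/36.4 = 8.9011 N/mm
N_a = Gd⁴/(8D³k) = (76.8×10³ × 3.5⁴)/(8 × 30.0³ × 8.9011)
    = 1.15248e+07 / 1.92264e+06 = 5.994 → 6 coils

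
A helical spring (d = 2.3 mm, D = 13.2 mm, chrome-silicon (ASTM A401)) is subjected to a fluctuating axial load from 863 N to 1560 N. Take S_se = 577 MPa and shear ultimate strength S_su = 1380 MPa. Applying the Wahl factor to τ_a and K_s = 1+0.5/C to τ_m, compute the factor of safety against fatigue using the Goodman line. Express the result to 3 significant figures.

0.211

C = D/d = 13.2/2.3 = 5.7391; K_W = (4C−1)/(4C−4)+0.615/C = 1.2654; K_s = 1+0.5/C = 1.0871
F_a = (F_max−F_min)/2 = 348.5 N; F_m = (F_max+F_min)/2 = 1211.5 N
τ_a = K_W·8F_aD/(πd³) = 1.2654 × 962.79 = 1218.3 MPa
τ_m = K_s·8F_mD/(πd³) = 1.0871 × 3347 = 3638.6 MPa
Goodman: 1/n_f = τ_a/S_se + τ_m/S_su = 1218.3/577 + 3638.6/1380 = 2.11150 + 2.63665 = 4.7482
n_f = 1/4.7482 = 0.2106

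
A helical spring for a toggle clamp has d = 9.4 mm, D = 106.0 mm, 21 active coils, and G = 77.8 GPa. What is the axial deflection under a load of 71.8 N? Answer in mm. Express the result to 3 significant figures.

23.7 mm

k = Gd⁴/(8D³N_a) = (77.8×10³)(9.4⁴)/(8·106.0³·21) = 3.0357 N/mm
δ = F/k = 71.8 / 3.0357 = 23.652 mm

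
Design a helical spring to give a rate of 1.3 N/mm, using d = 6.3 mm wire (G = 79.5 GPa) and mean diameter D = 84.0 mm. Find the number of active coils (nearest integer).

20

N_a = Gd⁴/(8D³k) = (79.5×10³ × 6.3⁴)/(8 × 84.0³ × 1.3)
    = 1.25236e+08 / 6.16412e+06 = 20.32 → 20 coils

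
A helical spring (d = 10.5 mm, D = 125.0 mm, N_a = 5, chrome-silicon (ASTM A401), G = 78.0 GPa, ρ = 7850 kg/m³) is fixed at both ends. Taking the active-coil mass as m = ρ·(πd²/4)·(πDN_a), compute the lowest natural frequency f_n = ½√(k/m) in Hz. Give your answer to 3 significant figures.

k = Gd⁴/(8D³N_a) = (78.0×10³)(10.5⁴)/(8·125.0³·5) = 12.136 N/mm = 12136 N/m
Wire length L = πDN_a = π·125.0·5 = 1963.5 mm
m = ρ·(πd²/4)·L = 7850 × 86.59×10⁻⁶ m² × 1.9635 m = 1.3347 kg
f_n = ½√(k/m) = 0.5·√(12136/1.3347) = 0.5·√(9092.7) = 47.678 Hz

47.7 Hz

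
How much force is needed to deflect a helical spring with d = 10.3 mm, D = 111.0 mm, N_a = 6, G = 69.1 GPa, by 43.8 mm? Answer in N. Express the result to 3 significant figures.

k = Gd⁴/(8D³N_a) = (69.1×10³)(10.3⁴)/(8·111.0³·6) = 11.847 N/mm
F = k·δ = 11.847 × 43.8 = 518.91 N

519 N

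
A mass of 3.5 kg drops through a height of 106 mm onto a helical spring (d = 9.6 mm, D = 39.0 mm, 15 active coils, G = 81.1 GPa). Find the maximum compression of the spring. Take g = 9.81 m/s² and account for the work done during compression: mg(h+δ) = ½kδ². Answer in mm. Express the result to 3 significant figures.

9.04 mm

k = Gd⁴/(8D³N_a) = (81.1×10³)(9.6⁴)/(8·39.0³·15) = 96.768 N/mm
W = mg = 3.5 × 9.81 = 34.335 N
½kδ² − Wδ − Wh = 0 → δ = (W + √(W² + 2kWh))/k
δ = (34.335 + √(1178.9 + 704375))/96.768 = (34.335 + 839.97)/96.768 = 9.0351 mm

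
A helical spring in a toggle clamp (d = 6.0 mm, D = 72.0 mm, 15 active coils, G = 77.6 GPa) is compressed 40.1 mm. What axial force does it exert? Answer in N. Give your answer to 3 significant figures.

90.0 N

k = Gd⁴/(8D³N_a) = (77.6×10³)(6.0⁴)/(8·72.0³·15) = 2.2454 N/mm
F = k·δ = 2.2454 × 40.1 = 90.039 N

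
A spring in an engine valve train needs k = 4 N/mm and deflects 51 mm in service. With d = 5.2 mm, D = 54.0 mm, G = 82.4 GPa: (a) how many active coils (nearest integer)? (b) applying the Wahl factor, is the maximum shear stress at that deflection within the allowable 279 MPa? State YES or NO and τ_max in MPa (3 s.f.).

N_a = Gd⁴/(8D³k) = (82.4×10³)(5.2⁴)/(8·54.0³·4) = 11.96 → N_a = 12
Actual rate k = Gd⁴/(8D³·12) = 3.9855 N/mm
Working load F = kδ = 3.9855·51 = 203.26 N
C = 54.0/5.2 = 10.3846; K_W = (4C−1)/(4C−4)+0.615/C = 1.1391
τ_max = K_W·8FD/(πd³) = 1.1391·198.78 = 226.44 MPa
τ_max ≤ 279 MPa → acceptable

(a) 12 coils; (b) YES, τ_max = 226 MPa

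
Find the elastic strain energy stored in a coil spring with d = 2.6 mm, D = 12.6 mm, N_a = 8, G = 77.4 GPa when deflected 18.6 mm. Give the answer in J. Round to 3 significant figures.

k = Gd⁴/(8D³N_a) = (77.4×10³)(2.6⁴)/(8·12.6³·8) = 27.628 N/mm
U = ½kδ² = 0.5 × 27.628 × 18.6² = 4779 N·mm = 4.779 J

4.78 J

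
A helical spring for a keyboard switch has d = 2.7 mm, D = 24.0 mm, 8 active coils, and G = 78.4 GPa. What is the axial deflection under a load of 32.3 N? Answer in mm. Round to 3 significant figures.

k = Gd⁴/(8D³N_a) = (78.4×10³)(2.7⁴)/(8·24.0³·8) = 4.7093 N/mm
δ = F/k = 32.3 / 4.7093 = 6.8588 mm

6.86 mm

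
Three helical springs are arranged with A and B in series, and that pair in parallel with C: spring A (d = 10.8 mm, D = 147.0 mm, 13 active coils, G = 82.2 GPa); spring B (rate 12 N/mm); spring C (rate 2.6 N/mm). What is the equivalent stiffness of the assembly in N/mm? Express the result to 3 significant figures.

k_A = Gd⁴/(8D³N_a) = (82.2×10³)(10.8⁴)/(8·147.0³·13) = 3.3852 N/mm
Springs A,B series: k_AB = 1/(1/3.3852+1/12) = 2.6403 N/mm; parallel with C: k_eq = 2.6403+2.6 = 5.2403 N/mm

5.24 N/mm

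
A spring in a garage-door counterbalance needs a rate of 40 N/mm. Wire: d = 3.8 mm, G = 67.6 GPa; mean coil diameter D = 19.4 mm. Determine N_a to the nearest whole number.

N_a = Gd⁴/(8D³k) = (67.6×10³ × 3.8⁴)/(8 × 19.4³ × 40)
    = 1.40955e+07 / 2.33644e+06 = 6.033 → 6 coils

6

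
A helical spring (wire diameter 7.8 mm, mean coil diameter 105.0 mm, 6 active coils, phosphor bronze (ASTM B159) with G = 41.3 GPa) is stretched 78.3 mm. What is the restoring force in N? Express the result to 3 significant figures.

215 N

k = Gd⁴/(8D³N_a) = (41.3×10³)(7.8⁴)/(8·105.0³·6) = 2.7512 N/mm
F = k·δ = 2.7512 × 78.3 = 215.42 N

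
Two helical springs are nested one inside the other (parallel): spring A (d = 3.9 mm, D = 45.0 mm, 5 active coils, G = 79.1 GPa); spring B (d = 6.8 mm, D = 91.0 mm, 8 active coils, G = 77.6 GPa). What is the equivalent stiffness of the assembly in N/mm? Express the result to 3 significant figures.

k_A = Gd⁴/(8D³N_a) = (79.1×10³)(3.9⁴)/(8·45.0³·5) = 5.0204 N/mm
k_B = Gd⁴/(8D³N_a) = (77.6×10³)(6.8⁴)/(8·91.0³·8) = 3.4403 N/mm
Parallel: k_eq = 5.0204 + 3.4403 = 8.4607 N/mm

8.46 N/mm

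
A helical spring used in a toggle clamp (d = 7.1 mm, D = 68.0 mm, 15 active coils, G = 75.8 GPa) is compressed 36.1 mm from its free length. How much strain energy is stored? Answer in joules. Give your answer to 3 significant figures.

k = Gd⁴/(8D³N_a) = (75.8×10³)(7.1⁴)/(8·68.0³·15) = 5.105 N/mm
U = ½kδ² = 0.5 × 5.105 × 36.1² = 3326.4 N·mm = 3.3264 J

3.33 J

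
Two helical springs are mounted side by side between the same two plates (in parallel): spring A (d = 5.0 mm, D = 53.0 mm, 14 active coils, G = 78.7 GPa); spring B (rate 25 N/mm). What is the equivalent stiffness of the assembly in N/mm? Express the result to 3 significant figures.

27.9 N/mm

k_A = Gd⁴/(8D³N_a) = (78.7×10³)(5.0⁴)/(8·53.0³·14) = 2.9499 N/mm
Parallel: k_eq = 2.9499 + 25 = 27.95 N/mm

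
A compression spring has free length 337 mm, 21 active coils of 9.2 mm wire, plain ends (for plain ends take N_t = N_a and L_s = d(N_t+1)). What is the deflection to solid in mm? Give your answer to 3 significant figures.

135 mm

N_t = 21; L_s = 9.2·22 = 202.4 mm
δ_solid = L₀ − L_s = 337 − 202.4 = 134.6 mm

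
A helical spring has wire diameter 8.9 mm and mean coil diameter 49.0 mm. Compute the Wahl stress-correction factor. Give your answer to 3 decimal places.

C = D/d = 49.0/8.9 = 5.5056
K_W = (4C−1)/(4C−4) + 0.615/C = 21.022/18.022 + 0.1117 = 1.2782

1.278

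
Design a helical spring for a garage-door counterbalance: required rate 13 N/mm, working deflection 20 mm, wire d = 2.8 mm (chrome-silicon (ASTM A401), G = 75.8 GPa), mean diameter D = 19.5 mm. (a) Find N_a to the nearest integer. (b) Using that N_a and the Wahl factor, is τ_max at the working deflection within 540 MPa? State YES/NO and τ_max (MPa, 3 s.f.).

(a) 6 coils; (b) NO, τ_max = 719 MPa

N_a = Gd⁴/(8D³k) = (75.8×10³)(2.8⁴)/(8·19.5³·13) = 6.042 → N_a = 6
Actual rate k = Gd⁴/(8D³·6) = 13.091 N/mm
Working load F = kδ = 13.091·20 = 261.81 N
C = 19.5/2.8 = 6.9643; K_W = (4C−1)/(4C−4)+0.615/C = 1.2141
τ_max = K_W·8FD/(πd³) = 1.2141·592.23 = 718.99 MPa
τ_max > 540 MPa → exceeds allowable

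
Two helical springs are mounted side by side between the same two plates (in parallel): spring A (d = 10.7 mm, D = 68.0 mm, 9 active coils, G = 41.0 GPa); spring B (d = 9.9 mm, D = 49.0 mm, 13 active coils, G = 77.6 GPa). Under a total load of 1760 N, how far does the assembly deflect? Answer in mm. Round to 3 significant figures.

k_A = Gd⁴/(8D³N_a) = (41.0×10³)(10.7⁴)/(8·68.0³·9) = 23.739 N/mm
k_B = Gd⁴/(8D³N_a) = (77.6×10³)(9.9⁴)/(8·49.0³·13) = 60.923 N/mm
Parallel: k_eq = 23.739 + 60.923 = 84.662 N/mm
δ = F/k_eq = 1760/84.662 = 20.789 mm

20.8 mm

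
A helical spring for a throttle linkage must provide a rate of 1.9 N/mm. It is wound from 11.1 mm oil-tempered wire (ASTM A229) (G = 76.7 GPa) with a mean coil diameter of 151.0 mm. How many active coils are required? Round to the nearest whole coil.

22

N_a = Gd⁴/(8D³k) = (76.7×10³ × 11.1⁴)/(8 × 151.0³ × 1.9)
    = 1.16436e+09 / 5.23329e+07 = 22.25 → 22 coils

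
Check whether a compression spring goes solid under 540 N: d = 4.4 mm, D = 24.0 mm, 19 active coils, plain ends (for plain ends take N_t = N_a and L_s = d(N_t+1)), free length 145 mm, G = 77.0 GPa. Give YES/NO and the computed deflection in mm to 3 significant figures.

NO, δ = 39.3 mm

k = Gd⁴/(8D³N_a) = (77.0×10³)(4.4⁴)/(8·24.0³·19) = 13.735 N/mm
N_t = 19; L_s = 4.4·20 = 88 mm; δ_solid = L₀ − L_s = 145 − 88 = 57 mm
δ = F/k = 540/13.735 = 39.316 mm
δ < δ_solid → spring does not go solid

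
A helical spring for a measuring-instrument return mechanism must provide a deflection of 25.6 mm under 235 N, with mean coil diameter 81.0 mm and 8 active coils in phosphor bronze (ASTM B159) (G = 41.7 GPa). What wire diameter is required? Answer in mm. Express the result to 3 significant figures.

Required rate k = F/δ = 235/25.6 = 9.1797 N/mm
d = (8D³N_a·k / G)^(1/4) = (8·81.0³·8·9.1797 / (41.7×10³))^0.25
  = (7487.3)^0.25 = 9.3021 mm

9.30 mm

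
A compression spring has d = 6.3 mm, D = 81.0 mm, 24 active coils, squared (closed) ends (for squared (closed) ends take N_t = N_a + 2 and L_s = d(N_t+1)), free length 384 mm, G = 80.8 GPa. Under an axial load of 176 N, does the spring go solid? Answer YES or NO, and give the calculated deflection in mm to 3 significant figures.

NO, δ = 141 mm

k = Gd⁴/(8D³N_a) = (80.8×10³)(6.3⁴)/(8·81.0³·24) = 1.2474 N/mm
N_t = 26; L_s = 6.3·27 = 170.1 mm; δ_solid = L₀ − L_s = 384 − 170.1 = 213.9 mm
δ = F/k = 176/1.2474 = 141.09 mm
δ < δ_solid → spring does not go solid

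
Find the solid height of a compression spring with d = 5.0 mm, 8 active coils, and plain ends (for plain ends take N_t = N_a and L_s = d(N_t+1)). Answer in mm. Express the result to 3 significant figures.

45.0 mm

plain ends: N_t = N_a = 8
L_s = d·(N_t+1) = 5.0 × 9 = 45 mm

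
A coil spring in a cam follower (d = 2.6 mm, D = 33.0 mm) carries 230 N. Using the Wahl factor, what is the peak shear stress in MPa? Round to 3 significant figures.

1220 MPa

Spring index C = D/d = 33.0/2.6 = 12.6923
K_W = (4C−1)/(4C−4) + 0.615/C = 49.769/46.769 + 0.0485 = 1.1126
τ₀ = 8FD/(πd³) = 8·230·33.0/(π·2.6³) = 60720/55.217 = 1099.7 MPa
τ_max = K·τ₀ = 1.1126 × 1099.7 = 1223.5 MPa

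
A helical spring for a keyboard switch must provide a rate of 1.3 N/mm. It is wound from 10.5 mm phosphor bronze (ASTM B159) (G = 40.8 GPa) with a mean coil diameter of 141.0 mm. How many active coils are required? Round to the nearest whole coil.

N_a = Gd⁴/(8D³k) = (40.8×10³ × 10.5⁴)/(8 × 141.0³ × 1.3)
    = 4.95927e+08 / 2.91535e+07 = 17.01 → 17 coils

17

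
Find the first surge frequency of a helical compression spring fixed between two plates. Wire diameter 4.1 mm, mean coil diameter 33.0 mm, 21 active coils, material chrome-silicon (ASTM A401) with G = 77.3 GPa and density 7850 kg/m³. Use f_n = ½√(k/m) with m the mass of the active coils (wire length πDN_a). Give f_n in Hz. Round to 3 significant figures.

k = Gd⁴/(8D³N_a) = (77.3×10³)(4.1⁴)/(8·33.0³·21) = 3.618 N/mm = 3618 N/m
Wire length L = πDN_a = π·33.0·21 = 2177.1 mm
m = ρ·(πd²/4)·L = 7850 × 13.203×10⁻⁶ m² × 2.1771 m = 0.22564 kg
f_n = ½√(k/m) = 0.5·√(3618/0.22564) = 0.5·√(16034) = 63.314 Hz

63.3 Hz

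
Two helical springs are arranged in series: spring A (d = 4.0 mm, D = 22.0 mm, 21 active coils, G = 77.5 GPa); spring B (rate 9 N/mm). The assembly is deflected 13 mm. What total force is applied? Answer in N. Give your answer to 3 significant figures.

64.6 N

k_A = Gd⁴/(8D³N_a) = (77.5×10³)(4.0⁴)/(8·22.0³·21) = 11.091 N/mm
Series: 1/k_eq = 1/11.091 + 1/9 = 0.20128; k_eq = 4.9683 N/mm
F = k_eq·δ = 4.9683·13 = 64.588 N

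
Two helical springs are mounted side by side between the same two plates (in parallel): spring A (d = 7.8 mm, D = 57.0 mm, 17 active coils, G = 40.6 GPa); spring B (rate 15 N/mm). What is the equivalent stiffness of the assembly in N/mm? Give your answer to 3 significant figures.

21.0 N/mm

k_A = Gd⁴/(8D³N_a) = (40.6×10³)(7.8⁴)/(8·57.0³·17) = 5.9668 N/mm
Parallel: k_eq = 5.9668 + 15 = 20.967 N/mm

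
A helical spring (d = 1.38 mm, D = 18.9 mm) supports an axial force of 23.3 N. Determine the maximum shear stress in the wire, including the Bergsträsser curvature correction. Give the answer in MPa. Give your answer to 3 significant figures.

468 MPa

Spring index C = D/d = 18.9/1.38 = 13.6957
K_B = (4C+2)/(4C−3) = 56.783/51.783 = 1.0966
τ₀ = 8FD/(πd³) = 8·23.3·18.9/(π·1.38³) = 3522.96/8.2563 = 426.7 MPa
τ_max = K·τ₀ = 1.0966 × 426.7 = 467.9 MPa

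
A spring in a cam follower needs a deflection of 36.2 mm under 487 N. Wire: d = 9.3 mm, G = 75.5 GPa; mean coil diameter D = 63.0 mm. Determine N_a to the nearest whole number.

Required rate k = F/δ = 487/36.2 = 13.453 N/mm
N_a = Gd⁴/(8D³k) = (75.5×10³ × 9.3⁴)/(8 × 63.0³ × 13.453)
    = 5.64779e+08 / 2.69111e+07 = 20.99 → 21 coils

21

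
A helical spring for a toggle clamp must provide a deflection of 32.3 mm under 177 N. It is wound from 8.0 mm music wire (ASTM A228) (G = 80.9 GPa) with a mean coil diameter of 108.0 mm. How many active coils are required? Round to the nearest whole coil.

Required rate k = F/δ = 177/32.3 = 5.4799 N/mm
N_a = Gd⁴/(8D³k) = (80.9×10³ × 8.0⁴)/(8 × 108.0³ × 5.4799)
    = 3.31366e+08 / 5.52245e+07 = 6 → 6 coils

6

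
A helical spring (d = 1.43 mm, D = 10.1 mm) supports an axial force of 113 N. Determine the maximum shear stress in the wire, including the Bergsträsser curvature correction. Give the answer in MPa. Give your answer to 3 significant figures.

Spring index C = D/d = 10.1/1.43 = 7.0629
K_B = (4C+2)/(4C−3) = 30.252/25.252 = 1.1980
τ₀ = 8FD/(πd³) = 8·113·10.1/(π·1.43³) = 9130.4/9.1867 = 993.88 MPa
τ_max = K·τ₀ = 1.1980 × 993.88 = 1190.7 MPa

1190 MPa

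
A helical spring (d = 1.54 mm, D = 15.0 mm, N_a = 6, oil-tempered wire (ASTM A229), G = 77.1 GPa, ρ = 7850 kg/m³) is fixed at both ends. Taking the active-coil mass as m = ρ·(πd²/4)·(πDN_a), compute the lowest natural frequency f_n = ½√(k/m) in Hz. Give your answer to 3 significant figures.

k = Gd⁴/(8D³N_a) = (77.1×10³)(1.54⁴)/(8·15.0³·6) = 2.6768 N/mm = 2676.8 N/m
Wire length L = πDN_a = π·15.0·6 = 282.74 mm
m = ρ·(πd²/4)·L = 7850 × 1.8627×10⁻⁶ m² × 0.28274 m = 0.0041342 kg
f_n = ½√(k/m) = 0.5·√(2676.8/0.0041342) = 0.5·√(6.4748e+05) = 402.33 Hz

402 Hz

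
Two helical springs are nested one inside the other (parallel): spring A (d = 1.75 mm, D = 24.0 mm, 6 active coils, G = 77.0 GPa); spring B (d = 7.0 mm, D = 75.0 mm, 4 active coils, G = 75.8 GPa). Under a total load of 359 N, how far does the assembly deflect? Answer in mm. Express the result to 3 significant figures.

k_A = Gd⁴/(8D³N_a) = (77.0×10³)(1.75⁴)/(8·24.0³·6) = 1.0883 N/mm
k_B = Gd⁴/(8D³N_a) = (75.8×10³)(7.0⁴)/(8·75.0³·4) = 13.481 N/mm
Parallel: k_eq = 1.0883 + 13.481 = 14.57 N/mm
δ = F/k_eq = 359/14.57 = 24.64 mm

24.6 mm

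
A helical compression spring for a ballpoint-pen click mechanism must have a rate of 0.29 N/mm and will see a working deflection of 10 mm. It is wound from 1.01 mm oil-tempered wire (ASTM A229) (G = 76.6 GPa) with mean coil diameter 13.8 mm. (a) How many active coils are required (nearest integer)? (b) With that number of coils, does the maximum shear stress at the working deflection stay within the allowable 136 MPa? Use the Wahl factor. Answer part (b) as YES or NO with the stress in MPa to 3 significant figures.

N_a = Gd⁴/(8D³k) = (76.6×10³)(1.01⁴)/(8·13.8³·0.29) = 13.07 → N_a = 13
Actual rate k = Gd⁴/(8D³·13) = 0.29164 N/mm
Working load F = kδ = 0.29164·10 = 2.9164 N
C = 13.8/1.01 = 13.6634; K_W = (4C−1)/(4C−4)+0.615/C = 1.1042
τ_max = K_W·8FD/(πd³) = 1.1042·99.472 = 109.84 MPa
τ_max ≤ 136 MPa → acceptable

(a) 13 coils; (b) YES, τ_max = 110 MPa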